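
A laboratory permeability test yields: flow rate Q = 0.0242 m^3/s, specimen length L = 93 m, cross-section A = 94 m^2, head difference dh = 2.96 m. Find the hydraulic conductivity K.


From K = Q*L / (A*dh):
Numerator: Q*L = 0.0242 * 93 = 2.2506.
Denominator: A*dh = 94 * 2.96 = 278.24.
K = 2.2506 / 278.24 = 0.008089 m/s.

0.008089


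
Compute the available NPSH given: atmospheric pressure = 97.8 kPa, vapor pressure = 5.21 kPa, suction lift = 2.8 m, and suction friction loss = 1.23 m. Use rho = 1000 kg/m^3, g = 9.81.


NPSHa = p_atm/(rho*g) - z_s - hf_s - p_vap/(rho*g).
p_atm/(rho*g) = 97.8*1000 / (1000*9.81) = 9.969 m.
p_vap/(rho*g) = 5.21*1000 / (1000*9.81) = 0.531 m.
NPSHa = 9.969 - 2.8 - 1.23 - 0.531
      = 5.41 m.

5.41


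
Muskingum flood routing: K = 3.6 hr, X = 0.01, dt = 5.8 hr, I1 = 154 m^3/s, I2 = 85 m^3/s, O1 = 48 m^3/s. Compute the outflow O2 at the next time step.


Muskingum coefficients:
denom = 2*K*(1-X) + dt = 2*3.6*(1-0.01) + 5.8 = 12.928.
C0 = (dt - 2*K*X)/denom = (5.8 - 2*3.6*0.01)/12.928 = 0.4431.
C1 = (dt + 2*K*X)/denom = (5.8 + 2*3.6*0.01)/12.928 = 0.4542.
C2 = (2*K*(1-X) - dt)/denom = 0.1027.
O2 = C0*I2 + C1*I1 + C2*O1
   = 0.4431*85 + 0.4542*154 + 0.1027*48
   = 112.54 m^3/s.

112.54


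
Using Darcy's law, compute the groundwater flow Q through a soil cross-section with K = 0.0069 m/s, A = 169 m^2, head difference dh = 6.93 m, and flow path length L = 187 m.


Darcy's law: Q = K * A * i, where i = dh/L.
Hydraulic gradient i = 6.93 / 187 = 0.037059.
Q = 0.0069 * 169 * 0.037059
  = 0.0432 m^3/s.

0.0432


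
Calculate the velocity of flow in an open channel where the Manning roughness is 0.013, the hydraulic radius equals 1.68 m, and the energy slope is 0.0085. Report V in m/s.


Manning's equation gives V = (1/n) * R^(2/3) * S^(1/2).
First, compute R^(2/3) = 1.68^(2/3) = 1.4132.
Next, S^(1/2) = 0.0085^(1/2) = 0.092195.
Then 1/n = 1/0.013 = 76.92.
V = 76.92 * 1.4132 * 0.092195 = 10.0224 m/s.

10.0224


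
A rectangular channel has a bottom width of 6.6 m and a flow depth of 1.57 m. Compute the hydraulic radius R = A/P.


For a rectangular section:
Flow area A = b * y = 6.6 * 1.57 = 10.36 m^2.
Wetted perimeter P = b + 2y = 6.6 + 2*1.57 = 9.74 m.
Hydraulic radius R = A/P = 10.36 / 9.74 = 1.0639 m.

1.0639


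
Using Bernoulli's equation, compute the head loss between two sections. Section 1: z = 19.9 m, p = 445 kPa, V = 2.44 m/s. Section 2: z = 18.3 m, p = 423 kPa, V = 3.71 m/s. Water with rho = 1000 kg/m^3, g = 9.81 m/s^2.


Total head at each section: H = z + p/(rho*g) + V^2/(2g).
H1 = 19.9 + 445*1000/(1000*9.81) + 2.44^2/(2*9.81)
   = 19.9 + 45.362 + 0.3034
   = 65.565 m.
H2 = 18.3 + 423*1000/(1000*9.81) + 3.71^2/(2*9.81)
   = 18.3 + 43.119 + 0.7015
   = 62.121 m.
h_L = H1 - H2 = 65.565 - 62.121 = 3.445 m.

3.445


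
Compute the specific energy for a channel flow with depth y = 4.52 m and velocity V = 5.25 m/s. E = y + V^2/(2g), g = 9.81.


Specific energy E = y + V^2/(2g).
Velocity head = V^2/(2g) = 5.25^2 / (2*9.81) = 27.5625 / 19.62 = 1.4048 m.
E = 4.52 + 1.4048 = 5.9248 m.

5.9248


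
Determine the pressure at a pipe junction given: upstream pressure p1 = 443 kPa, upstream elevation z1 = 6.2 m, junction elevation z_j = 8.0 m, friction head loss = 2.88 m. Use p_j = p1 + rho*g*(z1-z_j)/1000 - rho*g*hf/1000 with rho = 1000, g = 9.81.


Junction pressure: p_j = p1 + rho*g*(z1 - z_j)/1000 - rho*g*hf/1000.
Elevation term = 1000*9.81*(6.2 - 8.0)/1000 = -17.658 kPa.
Friction term = 1000*9.81*2.88/1000 = 28.253 kPa.
p_j = 443 + -17.658 - 28.253 = 397.09 kPa.

397.09


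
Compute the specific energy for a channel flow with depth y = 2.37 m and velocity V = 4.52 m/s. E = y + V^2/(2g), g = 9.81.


Specific energy E = y + V^2/(2g).
Velocity head = V^2/(2g) = 4.52^2 / (2*9.81) = 20.4304 / 19.62 = 1.0413 m.
E = 2.37 + 1.0413 = 3.4113 m.

3.4113


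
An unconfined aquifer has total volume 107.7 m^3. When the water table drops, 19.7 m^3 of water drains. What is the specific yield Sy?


Specific yield Sy = Volume drained / Total volume.
Sy = 19.7 / 107.7
   = 0.1829.

0.1829


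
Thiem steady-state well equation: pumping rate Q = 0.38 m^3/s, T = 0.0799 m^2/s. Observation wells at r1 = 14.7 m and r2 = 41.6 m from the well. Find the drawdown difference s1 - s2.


Thiem equation: s1 - s2 = Q/(2*pi*T) * ln(r2/r1).
ln(r2/r1) = ln(41.6/14.7) = 1.0403.
Q/(2*pi*T) = 0.38 / (2*pi*0.0799) = 0.38 / 0.502 = 0.7569.
s1 - s2 = 0.7569 * 1.0403 = 0.7874 m.

0.7874


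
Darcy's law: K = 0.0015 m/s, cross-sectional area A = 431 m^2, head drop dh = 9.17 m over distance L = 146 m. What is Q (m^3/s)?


Darcy's law: Q = K * A * i, where i = dh/L.
Hydraulic gradient i = 9.17 / 146 = 0.062808.
Q = 0.0015 * 431 * 0.062808
  = 0.0406 m^3/s.

0.0406


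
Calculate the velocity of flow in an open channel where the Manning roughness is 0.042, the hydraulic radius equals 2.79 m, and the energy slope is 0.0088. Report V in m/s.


Manning's equation gives V = (1/n) * R^(2/3) * S^(1/2).
First, compute R^(2/3) = 2.79^(2/3) = 1.9818.
Next, S^(1/2) = 0.0088^(1/2) = 0.093808.
Then 1/n = 1/0.042 = 23.81.
V = 23.81 * 1.9818 * 0.093808 = 4.4265 m/s.

4.4265


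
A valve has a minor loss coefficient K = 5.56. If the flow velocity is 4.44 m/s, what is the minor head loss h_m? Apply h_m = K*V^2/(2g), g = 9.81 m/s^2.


Minor loss formula: h_m = K * V^2/(2g).
V^2 = 4.44^2 = 19.7136.
V^2/(2g) = 19.7136 / 19.62 = 1.0048 m.
h_m = 5.56 * 1.0048 = 5.5865 m.

5.5865


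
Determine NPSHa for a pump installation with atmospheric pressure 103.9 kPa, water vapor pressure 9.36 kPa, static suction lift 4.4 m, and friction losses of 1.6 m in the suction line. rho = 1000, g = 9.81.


NPSHa = p_atm/(rho*g) - z_s - hf_s - p_vap/(rho*g).
p_atm/(rho*g) = 103.9*1000 / (1000*9.81) = 10.591 m.
p_vap/(rho*g) = 9.36*1000 / (1000*9.81) = 0.954 m.
NPSHa = 10.591 - 4.4 - 1.6 - 0.954
      = 3.64 m.

3.64


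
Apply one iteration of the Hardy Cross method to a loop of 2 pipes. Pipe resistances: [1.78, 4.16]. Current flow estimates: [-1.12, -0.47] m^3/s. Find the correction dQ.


Numerator terms (r*Q*|Q|): 1.78*-1.12*|-1.12| = -2.2328; 4.16*-0.47*|-0.47| = -0.9189.
Sum of numerator = -3.1518.
Denominator terms (r*|Q|): 1.78*|-1.12| = 1.9936; 4.16*|-0.47| = 1.9552.
2 * sum of denominator = 2 * 3.9488 = 7.8976.
dQ = --3.1518 / 7.8976 = 0.3991 m^3/s.

0.3991


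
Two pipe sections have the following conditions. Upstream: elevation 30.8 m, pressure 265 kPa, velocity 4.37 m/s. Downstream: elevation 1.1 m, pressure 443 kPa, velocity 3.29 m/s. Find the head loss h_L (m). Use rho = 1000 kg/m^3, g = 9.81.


Total head at each section: H = z + p/(rho*g) + V^2/(2g).
H1 = 30.8 + 265*1000/(1000*9.81) + 4.37^2/(2*9.81)
   = 30.8 + 27.013 + 0.9733
   = 58.787 m.
H2 = 1.1 + 443*1000/(1000*9.81) + 3.29^2/(2*9.81)
   = 1.1 + 45.158 + 0.5517
   = 46.81 m.
h_L = H1 - H2 = 58.787 - 46.81 = 11.977 m.

11.977


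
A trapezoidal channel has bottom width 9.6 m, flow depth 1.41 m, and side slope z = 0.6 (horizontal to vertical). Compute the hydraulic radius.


For a trapezoidal section with side slope z:
A = (b + z*y)*y = (9.6 + 0.6*1.41)*1.41 = 14.729 m^2.
P = b + 2*y*sqrt(1 + z^2) = 9.6 + 2*1.41*sqrt(1 + 0.6^2) = 12.889 m.
R = A/P = 14.729 / 12.889 = 1.1428 m.

1.1428


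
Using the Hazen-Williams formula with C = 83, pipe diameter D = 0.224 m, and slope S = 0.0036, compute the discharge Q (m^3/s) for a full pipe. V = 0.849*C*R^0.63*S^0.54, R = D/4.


For a full circular pipe, R = D/4 = 0.224/4 = 0.056 m.
V = 0.849 * 83 * 0.056^0.63 * 0.0036^0.54
  = 0.849 * 83 * 0.162689 * 0.047907
  = 0.5492 m/s.
Pipe area A = pi*D^2/4 = pi*0.224^2/4 = 0.0394 m^2.
Q = A * V = 0.0394 * 0.5492 = 0.0216 m^3/s.

0.0216


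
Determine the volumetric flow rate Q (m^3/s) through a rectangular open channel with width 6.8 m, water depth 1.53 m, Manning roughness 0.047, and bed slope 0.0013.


For a rectangular channel, the cross-sectional area A = b * y = 6.8 * 1.53 = 10.4 m^2.
The wetted perimeter P = b + 2y = 6.8 + 2*1.53 = 9.86 m.
Hydraulic radius R = A/P = 10.4/9.86 = 1.0552 m.
Velocity V = (1/n)*R^(2/3)*S^(1/2) = (1/0.047)*1.0552^(2/3)*0.0013^(1/2) = 0.7951 m/s.
Discharge Q = A * V = 10.4 * 0.7951 = 8.272 m^3/s.

8.272


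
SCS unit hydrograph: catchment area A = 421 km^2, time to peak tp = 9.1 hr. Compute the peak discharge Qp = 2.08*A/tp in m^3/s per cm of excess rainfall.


SCS formula: Qp = 2.08 * A / tp.
Qp = 2.08 * 421 / 9.1
   = 875.68 / 9.1
   = 96.23 m^3/s per cm.

96.23


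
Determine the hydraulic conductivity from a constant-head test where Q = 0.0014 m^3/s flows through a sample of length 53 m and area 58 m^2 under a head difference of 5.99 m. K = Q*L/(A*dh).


From K = Q*L / (A*dh):
Numerator: Q*L = 0.0014 * 53 = 0.0742.
Denominator: A*dh = 58 * 5.99 = 347.42.
K = 0.0742 / 347.42 = 0.000214 m/s.

0.000214


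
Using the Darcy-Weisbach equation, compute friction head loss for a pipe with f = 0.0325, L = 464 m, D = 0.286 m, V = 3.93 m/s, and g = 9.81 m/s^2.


Darcy-Weisbach equation: h_f = f * (L/D) * V^2/(2g).
f * L/D = 0.0325 * 464/0.286 = 52.7273.
V^2/(2g) = 3.93^2 / (2*9.81) = 15.4449 / 19.62 = 0.7872 m.
h_f = 52.7273 * 0.7872 = 41.507 m.

41.507


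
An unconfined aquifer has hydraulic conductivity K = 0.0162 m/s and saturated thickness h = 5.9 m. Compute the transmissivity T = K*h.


Transmissivity is defined as T = K * h.
T = 0.0162 * 5.9
  = 0.0956 m^2/s.

0.0956


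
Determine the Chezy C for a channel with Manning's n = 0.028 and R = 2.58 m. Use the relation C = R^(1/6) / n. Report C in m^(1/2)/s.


The Chezy coefficient relates to Manning's n through C = R^(1/6) / n.
R^(1/6) = 2.58^(1/6) = 1.171125.
C = 1.171125 / 0.028 = 41.83 m^(1/2)/s.

41.83


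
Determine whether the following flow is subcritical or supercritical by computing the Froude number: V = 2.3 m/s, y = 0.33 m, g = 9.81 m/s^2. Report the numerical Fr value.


The Froude number is defined as Fr = V / sqrt(g*y).
g*y = 9.81 * 0.33 = 3.2373.
sqrt(g*y) = sqrt(3.2373) = 1.7992.
Fr = 2.3 / 1.7992 = 1.2783.
Since Fr > 1, the flow is supercritical.

1.2783


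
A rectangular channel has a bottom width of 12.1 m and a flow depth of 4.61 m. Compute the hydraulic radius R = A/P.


For a rectangular section:
Flow area A = b * y = 12.1 * 4.61 = 55.78 m^2.
Wetted perimeter P = b + 2y = 12.1 + 2*4.61 = 21.32 m.
Hydraulic radius R = A/P = 55.78 / 21.32 = 2.6164 m.

2.6164


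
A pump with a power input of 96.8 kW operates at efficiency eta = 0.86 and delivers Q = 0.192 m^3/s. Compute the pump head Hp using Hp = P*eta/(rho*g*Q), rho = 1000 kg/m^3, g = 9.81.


Pump head formula: Hp = P * eta / (rho * g * Q).
Numerator: P * eta = 96.8 * 1000 * 0.86 = 83248.0 W.
Denominator: rho * g * Q = 1000 * 9.81 * 0.192 = 1883.52.
Hp = 83248.0 / 1883.52 = 44.2 m.

44.2


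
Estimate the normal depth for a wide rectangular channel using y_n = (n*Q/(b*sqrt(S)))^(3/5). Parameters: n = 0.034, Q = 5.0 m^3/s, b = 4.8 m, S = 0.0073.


We use the wide-channel approximation y_n = (n*Q/(b*sqrt(S)))^(3/5).
sqrt(S) = sqrt(0.0073) = 0.08544.
Numerator: n*Q = 0.034 * 5.0 = 0.17.
Denominator: b*sqrt(S) = 4.8 * 0.08544 = 0.410112.
arg = 0.4145.
y_n = 0.4145^(3/5) = 0.5896 m.

0.5896


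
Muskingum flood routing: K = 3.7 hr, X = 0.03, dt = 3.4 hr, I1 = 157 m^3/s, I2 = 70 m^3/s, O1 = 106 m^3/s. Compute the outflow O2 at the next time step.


Muskingum coefficients:
denom = 2*K*(1-X) + dt = 2*3.7*(1-0.03) + 3.4 = 10.578.
C0 = (dt - 2*K*X)/denom = (3.4 - 2*3.7*0.03)/10.578 = 0.3004.
C1 = (dt + 2*K*X)/denom = (3.4 + 2*3.7*0.03)/10.578 = 0.3424.
C2 = (2*K*(1-X) - dt)/denom = 0.3572.
O2 = C0*I2 + C1*I1 + C2*O1
   = 0.3004*70 + 0.3424*157 + 0.3572*106
   = 112.65 m^3/s.

112.65


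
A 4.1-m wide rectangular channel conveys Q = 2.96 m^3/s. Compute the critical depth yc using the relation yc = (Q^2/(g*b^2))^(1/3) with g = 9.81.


Using yc = (Q^2 / (g * b^2))^(1/3):
Q^2 = 2.96^2 = 8.76.
g * b^2 = 9.81 * 4.1^2 = 9.81 * 16.81 = 164.91.
Q^2 / (g*b^2) = 8.76 / 164.91 = 0.0531.
yc = 0.0531^(1/3) = 0.3759 m.

0.3759


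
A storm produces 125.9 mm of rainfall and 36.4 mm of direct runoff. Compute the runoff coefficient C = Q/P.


The runoff coefficient C = runoff depth / rainfall depth.
C = 36.4 / 125.9
  = 0.2891.

0.2891


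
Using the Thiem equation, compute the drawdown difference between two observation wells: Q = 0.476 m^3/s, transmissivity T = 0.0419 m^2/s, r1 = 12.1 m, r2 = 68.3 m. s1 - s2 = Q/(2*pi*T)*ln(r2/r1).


Thiem equation: s1 - s2 = Q/(2*pi*T) * ln(r2/r1).
ln(r2/r1) = ln(68.3/12.1) = 1.7307.
Q/(2*pi*T) = 0.476 / (2*pi*0.0419) = 0.476 / 0.2633 = 1.8081.
s1 - s2 = 1.8081 * 1.7307 = 3.1292 m.

3.1292


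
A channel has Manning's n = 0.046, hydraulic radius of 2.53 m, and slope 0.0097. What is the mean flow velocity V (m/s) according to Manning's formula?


Manning's equation gives V = (1/n) * R^(2/3) * S^(1/2).
First, compute R^(2/3) = 2.53^(2/3) = 1.8567.
Next, S^(1/2) = 0.0097^(1/2) = 0.098489.
Then 1/n = 1/0.046 = 21.74.
V = 21.74 * 1.8567 * 0.098489 = 3.9753 m/s.

3.9753


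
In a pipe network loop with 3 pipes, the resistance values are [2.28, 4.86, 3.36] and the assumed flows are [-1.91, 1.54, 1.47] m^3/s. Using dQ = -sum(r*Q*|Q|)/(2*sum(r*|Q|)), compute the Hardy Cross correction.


Numerator terms (r*Q*|Q|): 2.28*-1.91*|-1.91| = -8.3177; 4.86*1.54*|1.54| = 11.526; 3.36*1.47*|1.47| = 7.2606.
Sum of numerator = 10.4689.
Denominator terms (r*|Q|): 2.28*|-1.91| = 4.3548; 4.86*|1.54| = 7.4844; 3.36*|1.47| = 4.9392.
2 * sum of denominator = 2 * 16.7784 = 33.5568.
dQ = -10.4689 / 33.5568 = -0.312 m^3/s.

-0.312


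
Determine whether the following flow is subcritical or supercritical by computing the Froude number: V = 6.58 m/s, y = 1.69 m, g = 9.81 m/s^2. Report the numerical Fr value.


The Froude number is defined as Fr = V / sqrt(g*y).
g*y = 9.81 * 1.69 = 16.5789.
sqrt(g*y) = sqrt(16.5789) = 4.0717.
Fr = 6.58 / 4.0717 = 1.616.
Since Fr > 1, the flow is supercritical.

1.616


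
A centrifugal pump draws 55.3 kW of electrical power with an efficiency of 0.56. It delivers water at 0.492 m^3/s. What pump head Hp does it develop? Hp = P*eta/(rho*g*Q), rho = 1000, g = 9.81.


Pump head formula: Hp = P * eta / (rho * g * Q).
Numerator: P * eta = 55.3 * 1000 * 0.56 = 30968.0 W.
Denominator: rho * g * Q = 1000 * 9.81 * 0.492 = 4826.52.
Hp = 30968.0 / 4826.52 = 6.42 m.

6.42


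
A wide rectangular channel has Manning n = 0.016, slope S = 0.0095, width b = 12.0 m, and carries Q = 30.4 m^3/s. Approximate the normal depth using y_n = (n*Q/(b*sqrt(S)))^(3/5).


We use the wide-channel approximation y_n = (n*Q/(b*sqrt(S)))^(3/5).
sqrt(S) = sqrt(0.0095) = 0.097468.
Numerator: n*Q = 0.016 * 30.4 = 0.4864.
Denominator: b*sqrt(S) = 12.0 * 0.097468 = 1.169616.
arg = 0.4159.
y_n = 0.4159^(3/5) = 0.5907 m.

0.5907


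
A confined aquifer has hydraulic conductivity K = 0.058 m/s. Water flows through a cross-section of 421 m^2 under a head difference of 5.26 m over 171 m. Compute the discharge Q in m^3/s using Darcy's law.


Darcy's law: Q = K * A * i, where i = dh/L.
Hydraulic gradient i = 5.26 / 171 = 0.03076.
Q = 0.058 * 421 * 0.03076
  = 0.7511 m^3/s.

0.7511


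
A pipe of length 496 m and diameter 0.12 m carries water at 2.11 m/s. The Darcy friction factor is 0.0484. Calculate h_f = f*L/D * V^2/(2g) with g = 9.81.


Darcy-Weisbach equation: h_f = f * (L/D) * V^2/(2g).
f * L/D = 0.0484 * 496/0.12 = 200.0533.
V^2/(2g) = 2.11^2 / (2*9.81) = 4.4521 / 19.62 = 0.2269 m.
h_f = 200.0533 * 0.2269 = 45.395 m.

45.395


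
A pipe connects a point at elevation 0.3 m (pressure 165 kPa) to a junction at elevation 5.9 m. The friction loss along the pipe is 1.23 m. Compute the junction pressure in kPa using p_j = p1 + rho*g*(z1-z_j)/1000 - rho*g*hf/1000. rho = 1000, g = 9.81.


Junction pressure: p_j = p1 + rho*g*(z1 - z_j)/1000 - rho*g*hf/1000.
Elevation term = 1000*9.81*(0.3 - 5.9)/1000 = -54.936 kPa.
Friction term = 1000*9.81*1.23/1000 = 12.066 kPa.
p_j = 165 + -54.936 - 12.066 = 98.0 kPa.

98.0


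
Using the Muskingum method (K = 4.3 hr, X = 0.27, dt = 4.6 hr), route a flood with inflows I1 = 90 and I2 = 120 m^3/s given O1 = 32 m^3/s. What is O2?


Muskingum coefficients:
denom = 2*K*(1-X) + dt = 2*4.3*(1-0.27) + 4.6 = 10.878.
C0 = (dt - 2*K*X)/denom = (4.6 - 2*4.3*0.27)/10.878 = 0.2094.
C1 = (dt + 2*K*X)/denom = (4.6 + 2*4.3*0.27)/10.878 = 0.6363.
C2 = (2*K*(1-X) - dt)/denom = 0.1543.
O2 = C0*I2 + C1*I1 + C2*O1
   = 0.2094*120 + 0.6363*90 + 0.1543*32
   = 87.34 m^3/s.

87.34


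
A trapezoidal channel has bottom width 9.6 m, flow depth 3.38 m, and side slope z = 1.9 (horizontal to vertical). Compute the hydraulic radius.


For a trapezoidal section with side slope z:
A = (b + z*y)*y = (9.6 + 1.9*3.38)*3.38 = 54.154 m^2.
P = b + 2*y*sqrt(1 + z^2) = 9.6 + 2*3.38*sqrt(1 + 1.9^2) = 24.114 m.
R = A/P = 54.154 / 24.114 = 2.2457 m.

2.2457


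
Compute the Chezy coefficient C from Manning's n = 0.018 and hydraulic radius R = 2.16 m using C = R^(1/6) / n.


The Chezy coefficient relates to Manning's n through C = R^(1/6) / n.
R^(1/6) = 2.16^(1/6) = 1.136952.
C = 1.136952 / 0.018 = 63.16 m^(1/2)/s.

63.16


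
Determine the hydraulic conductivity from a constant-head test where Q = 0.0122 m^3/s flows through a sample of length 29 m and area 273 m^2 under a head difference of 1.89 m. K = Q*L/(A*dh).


From K = Q*L / (A*dh):
Numerator: Q*L = 0.0122 * 29 = 0.3538.
Denominator: A*dh = 273 * 1.89 = 515.97.
K = 0.3538 / 515.97 = 0.000686 m/s.

0.000686


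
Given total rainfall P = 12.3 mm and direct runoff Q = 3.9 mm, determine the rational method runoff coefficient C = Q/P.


The runoff coefficient C = runoff depth / rainfall depth.
C = 3.9 / 12.3
  = 0.3171.

0.3171


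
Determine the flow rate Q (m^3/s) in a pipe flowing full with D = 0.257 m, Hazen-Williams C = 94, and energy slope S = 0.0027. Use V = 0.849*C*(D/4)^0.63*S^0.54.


For a full circular pipe, R = D/4 = 0.257/4 = 0.0643 m.
V = 0.849 * 94 * 0.0643^0.63 * 0.0027^0.54
  = 0.849 * 94 * 0.177403 * 0.041014
  = 0.5807 m/s.
Pipe area A = pi*D^2/4 = pi*0.257^2/4 = 0.0519 m^2.
Q = A * V = 0.0519 * 0.5807 = 0.0301 m^3/s.

0.0301


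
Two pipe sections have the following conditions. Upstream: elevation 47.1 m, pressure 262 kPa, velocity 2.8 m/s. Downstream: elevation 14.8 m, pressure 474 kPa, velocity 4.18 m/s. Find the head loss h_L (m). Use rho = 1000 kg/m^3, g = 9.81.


Total head at each section: H = z + p/(rho*g) + V^2/(2g).
H1 = 47.1 + 262*1000/(1000*9.81) + 2.8^2/(2*9.81)
   = 47.1 + 26.707 + 0.3996
   = 74.207 m.
H2 = 14.8 + 474*1000/(1000*9.81) + 4.18^2/(2*9.81)
   = 14.8 + 48.318 + 0.8905
   = 64.009 m.
h_L = H1 - H2 = 74.207 - 64.009 = 10.198 m.

10.198


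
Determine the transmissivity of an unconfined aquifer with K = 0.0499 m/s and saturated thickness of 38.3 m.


Transmissivity is defined as T = K * h.
T = 0.0499 * 38.3
  = 1.9112 m^2/s.

1.9112


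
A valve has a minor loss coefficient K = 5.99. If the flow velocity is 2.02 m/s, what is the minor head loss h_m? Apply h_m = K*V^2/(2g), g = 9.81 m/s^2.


Minor loss formula: h_m = K * V^2/(2g).
V^2 = 2.02^2 = 4.0804.
V^2/(2g) = 4.0804 / 19.62 = 0.208 m.
h_m = 5.99 * 0.208 = 1.2457 m.

1.2457


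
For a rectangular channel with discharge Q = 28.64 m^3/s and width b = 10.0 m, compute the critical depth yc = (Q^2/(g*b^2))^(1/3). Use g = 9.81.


Using yc = (Q^2 / (g * b^2))^(1/3):
Q^2 = 28.64^2 = 820.25.
g * b^2 = 9.81 * 10.0^2 = 9.81 * 100.0 = 981.0.
Q^2 / (g*b^2) = 820.25 / 981.0 = 0.8361.
yc = 0.8361^(1/3) = 0.9421 m.

0.9421


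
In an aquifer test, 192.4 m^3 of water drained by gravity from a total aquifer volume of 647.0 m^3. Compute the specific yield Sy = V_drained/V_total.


Specific yield Sy = Volume drained / Total volume.
Sy = 192.4 / 647.0
   = 0.2974.

0.2974


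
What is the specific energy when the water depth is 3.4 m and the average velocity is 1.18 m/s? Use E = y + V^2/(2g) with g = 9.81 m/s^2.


Specific energy E = y + V^2/(2g).
Velocity head = V^2/(2g) = 1.18^2 / (2*9.81) = 1.3924 / 19.62 = 0.071 m.
E = 3.4 + 0.071 = 3.471 m.

3.471


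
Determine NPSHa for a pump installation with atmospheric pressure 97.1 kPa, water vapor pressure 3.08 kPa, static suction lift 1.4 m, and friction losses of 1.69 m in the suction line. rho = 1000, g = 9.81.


NPSHa = p_atm/(rho*g) - z_s - hf_s - p_vap/(rho*g).
p_atm/(rho*g) = 97.1*1000 / (1000*9.81) = 9.898 m.
p_vap/(rho*g) = 3.08*1000 / (1000*9.81) = 0.314 m.
NPSHa = 9.898 - 1.4 - 1.69 - 0.314
      = 6.49 m.

6.49


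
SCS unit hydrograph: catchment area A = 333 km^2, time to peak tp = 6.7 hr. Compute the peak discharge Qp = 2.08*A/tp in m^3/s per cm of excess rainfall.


SCS formula: Qp = 2.08 * A / tp.
Qp = 2.08 * 333 / 6.7
   = 692.64 / 6.7
   = 103.38 m^3/s per cm.

103.38


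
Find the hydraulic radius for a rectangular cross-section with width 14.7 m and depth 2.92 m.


For a rectangular section:
Flow area A = b * y = 14.7 * 2.92 = 42.92 m^2.
Wetted perimeter P = b + 2y = 14.7 + 2*2.92 = 20.54 m.
Hydraulic radius R = A/P = 42.92 / 20.54 = 2.0898 m.

2.0898


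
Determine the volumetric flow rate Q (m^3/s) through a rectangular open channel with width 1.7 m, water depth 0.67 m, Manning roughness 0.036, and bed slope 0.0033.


For a rectangular channel, the cross-sectional area A = b * y = 1.7 * 0.67 = 1.14 m^2.
The wetted perimeter P = b + 2y = 1.7 + 2*0.67 = 3.04 m.
Hydraulic radius R = A/P = 1.14/3.04 = 0.3747 m.
Velocity V = (1/n)*R^(2/3)*S^(1/2) = (1/0.036)*0.3747^(2/3)*0.0033^(1/2) = 0.8293 m/s.
Discharge Q = A * V = 1.14 * 0.8293 = 0.945 m^3/s.

0.945


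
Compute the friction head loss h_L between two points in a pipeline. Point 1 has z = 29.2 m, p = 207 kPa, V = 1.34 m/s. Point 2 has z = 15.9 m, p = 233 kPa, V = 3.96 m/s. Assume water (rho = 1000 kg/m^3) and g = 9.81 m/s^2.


Total head at each section: H = z + p/(rho*g) + V^2/(2g).
H1 = 29.2 + 207*1000/(1000*9.81) + 1.34^2/(2*9.81)
   = 29.2 + 21.101 + 0.0915
   = 50.392 m.
H2 = 15.9 + 233*1000/(1000*9.81) + 3.96^2/(2*9.81)
   = 15.9 + 23.751 + 0.7993
   = 40.451 m.
h_L = H1 - H2 = 50.392 - 40.451 = 9.942 m.

9.942


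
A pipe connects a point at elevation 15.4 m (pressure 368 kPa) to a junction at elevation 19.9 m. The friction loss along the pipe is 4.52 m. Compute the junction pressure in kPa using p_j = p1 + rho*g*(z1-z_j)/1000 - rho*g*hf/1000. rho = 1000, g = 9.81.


Junction pressure: p_j = p1 + rho*g*(z1 - z_j)/1000 - rho*g*hf/1000.
Elevation term = 1000*9.81*(15.4 - 19.9)/1000 = -44.145 kPa.
Friction term = 1000*9.81*4.52/1000 = 44.341 kPa.
p_j = 368 + -44.145 - 44.341 = 279.51 kPa.

279.51


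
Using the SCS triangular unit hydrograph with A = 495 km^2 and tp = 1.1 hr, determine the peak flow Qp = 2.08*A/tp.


SCS formula: Qp = 2.08 * A / tp.
Qp = 2.08 * 495 / 1.1
   = 1029.6 / 1.1
   = 936.0 m^3/s per cm.

936.0


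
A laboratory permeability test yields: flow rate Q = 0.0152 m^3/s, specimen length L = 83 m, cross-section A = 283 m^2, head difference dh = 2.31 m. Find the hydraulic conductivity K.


From K = Q*L / (A*dh):
Numerator: Q*L = 0.0152 * 83 = 1.2616.
Denominator: A*dh = 283 * 2.31 = 653.73.
K = 1.2616 / 653.73 = 0.00193 m/s.

0.00193


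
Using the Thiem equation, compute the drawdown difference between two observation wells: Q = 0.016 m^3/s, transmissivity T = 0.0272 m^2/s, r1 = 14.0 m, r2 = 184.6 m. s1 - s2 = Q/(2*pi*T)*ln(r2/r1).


Thiem equation: s1 - s2 = Q/(2*pi*T) * ln(r2/r1).
ln(r2/r1) = ln(184.6/14.0) = 2.5791.
Q/(2*pi*T) = 0.016 / (2*pi*0.0272) = 0.016 / 0.1709 = 0.0936.
s1 - s2 = 0.0936 * 2.5791 = 0.2415 m.

0.2415


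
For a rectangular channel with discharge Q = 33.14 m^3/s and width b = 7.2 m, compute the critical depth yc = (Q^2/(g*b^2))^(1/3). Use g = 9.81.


Using yc = (Q^2 / (g * b^2))^(1/3):
Q^2 = 33.14^2 = 1098.26.
g * b^2 = 9.81 * 7.2^2 = 9.81 * 51.84 = 508.55.
Q^2 / (g*b^2) = 1098.26 / 508.55 = 2.1596.
yc = 2.1596^(1/3) = 1.2926 m.

1.2926


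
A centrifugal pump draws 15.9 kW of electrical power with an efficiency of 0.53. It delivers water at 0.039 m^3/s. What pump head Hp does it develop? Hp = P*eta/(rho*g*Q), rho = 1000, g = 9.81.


Pump head formula: Hp = P * eta / (rho * g * Q).
Numerator: P * eta = 15.9 * 1000 * 0.53 = 8427.0 W.
Denominator: rho * g * Q = 1000 * 9.81 * 0.039 = 382.59.
Hp = 8427.0 / 382.59 = 22.03 m.

22.03


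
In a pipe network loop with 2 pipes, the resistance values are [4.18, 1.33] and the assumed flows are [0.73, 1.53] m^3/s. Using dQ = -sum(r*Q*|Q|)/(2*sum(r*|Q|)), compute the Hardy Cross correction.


Numerator terms (r*Q*|Q|): 4.18*0.73*|0.73| = 2.2275; 1.33*1.53*|1.53| = 3.1134.
Sum of numerator = 5.3409.
Denominator terms (r*|Q|): 4.18*|0.73| = 3.0514; 1.33*|1.53| = 2.0349.
2 * sum of denominator = 2 * 5.0863 = 10.1726.
dQ = -5.3409 / 10.1726 = -0.525 m^3/s.

-0.525


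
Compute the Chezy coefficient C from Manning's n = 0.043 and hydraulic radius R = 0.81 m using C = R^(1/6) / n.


The Chezy coefficient relates to Manning's n through C = R^(1/6) / n.
R^(1/6) = 0.81^(1/6) = 0.965489.
C = 0.965489 / 0.043 = 22.45 m^(1/2)/s.

22.45


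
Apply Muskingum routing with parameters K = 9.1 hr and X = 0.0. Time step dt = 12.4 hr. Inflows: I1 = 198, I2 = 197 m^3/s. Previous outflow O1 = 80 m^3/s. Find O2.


Muskingum coefficients:
denom = 2*K*(1-X) + dt = 2*9.1*(1-0.0) + 12.4 = 30.6.
C0 = (dt - 2*K*X)/denom = (12.4 - 2*9.1*0.0)/30.6 = 0.4052.
C1 = (dt + 2*K*X)/denom = (12.4 + 2*9.1*0.0)/30.6 = 0.4052.
C2 = (2*K*(1-X) - dt)/denom = 0.1895.
O2 = C0*I2 + C1*I1 + C2*O1
   = 0.4052*197 + 0.4052*198 + 0.1895*80
   = 175.23 m^3/s.

175.23


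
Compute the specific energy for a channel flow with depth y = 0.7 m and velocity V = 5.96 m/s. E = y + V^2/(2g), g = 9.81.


Specific energy E = y + V^2/(2g).
Velocity head = V^2/(2g) = 5.96^2 / (2*9.81) = 35.5216 / 19.62 = 1.8105 m.
E = 0.7 + 1.8105 = 2.5105 m.

2.5105


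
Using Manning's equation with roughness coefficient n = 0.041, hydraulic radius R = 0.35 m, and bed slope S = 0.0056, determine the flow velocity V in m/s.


Manning's equation gives V = (1/n) * R^(2/3) * S^(1/2).
First, compute R^(2/3) = 0.35^(2/3) = 0.4966.
Next, S^(1/2) = 0.0056^(1/2) = 0.074833.
Then 1/n = 1/0.041 = 24.39.
V = 24.39 * 0.4966 * 0.074833 = 0.9065 m/s.

0.9065


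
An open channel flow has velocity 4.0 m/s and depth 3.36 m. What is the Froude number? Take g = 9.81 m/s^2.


The Froude number is defined as Fr = V / sqrt(g*y).
g*y = 9.81 * 3.36 = 32.9616.
sqrt(g*y) = sqrt(32.9616) = 5.7412.
Fr = 4.0 / 5.7412 = 0.6967.

0.6967


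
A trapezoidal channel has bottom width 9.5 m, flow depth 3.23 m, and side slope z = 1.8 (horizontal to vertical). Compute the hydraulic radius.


For a trapezoidal section with side slope z:
A = (b + z*y)*y = (9.5 + 1.8*3.23)*3.23 = 49.464 m^2.
P = b + 2*y*sqrt(1 + z^2) = 9.5 + 2*3.23*sqrt(1 + 1.8^2) = 22.802 m.
R = A/P = 49.464 / 22.802 = 2.1693 m.

2.1693


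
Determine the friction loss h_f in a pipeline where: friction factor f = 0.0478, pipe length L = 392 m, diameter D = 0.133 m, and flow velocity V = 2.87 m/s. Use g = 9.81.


Darcy-Weisbach equation: h_f = f * (L/D) * V^2/(2g).
f * L/D = 0.0478 * 392/0.133 = 140.8842.
V^2/(2g) = 2.87^2 / (2*9.81) = 8.2369 / 19.62 = 0.4198 m.
h_f = 140.8842 * 0.4198 = 59.146 m.

59.146


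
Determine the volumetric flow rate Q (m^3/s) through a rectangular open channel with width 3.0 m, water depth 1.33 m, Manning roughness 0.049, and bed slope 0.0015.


For a rectangular channel, the cross-sectional area A = b * y = 3.0 * 1.33 = 3.99 m^2.
The wetted perimeter P = b + 2y = 3.0 + 2*1.33 = 5.66 m.
Hydraulic radius R = A/P = 3.99/5.66 = 0.7049 m.
Velocity V = (1/n)*R^(2/3)*S^(1/2) = (1/0.049)*0.7049^(2/3)*0.0015^(1/2) = 0.6261 m/s.
Discharge Q = A * V = 3.99 * 0.6261 = 2.498 m^3/s.

2.498


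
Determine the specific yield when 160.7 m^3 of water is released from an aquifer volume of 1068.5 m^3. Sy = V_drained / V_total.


Specific yield Sy = Volume drained / Total volume.
Sy = 160.7 / 1068.5
   = 0.1504.

0.1504


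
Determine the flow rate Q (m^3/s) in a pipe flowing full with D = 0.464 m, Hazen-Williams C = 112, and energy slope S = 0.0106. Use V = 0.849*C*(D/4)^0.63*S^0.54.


For a full circular pipe, R = D/4 = 0.464/4 = 0.116 m.
V = 0.849 * 112 * 0.116^0.63 * 0.0106^0.54
  = 0.849 * 112 * 0.2574 * 0.085835
  = 2.1009 m/s.
Pipe area A = pi*D^2/4 = pi*0.464^2/4 = 0.1691 m^2.
Q = A * V = 0.1691 * 2.1009 = 0.3552 m^3/s.

0.3552


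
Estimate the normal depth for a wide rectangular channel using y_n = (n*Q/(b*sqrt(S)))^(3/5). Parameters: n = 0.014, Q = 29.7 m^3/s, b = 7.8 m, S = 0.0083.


We use the wide-channel approximation y_n = (n*Q/(b*sqrt(S)))^(3/5).
sqrt(S) = sqrt(0.0083) = 0.091104.
Numerator: n*Q = 0.014 * 29.7 = 0.4158.
Denominator: b*sqrt(S) = 7.8 * 0.091104 = 0.710611.
arg = 0.5851.
y_n = 0.5851^(3/5) = 0.725 m.

0.725


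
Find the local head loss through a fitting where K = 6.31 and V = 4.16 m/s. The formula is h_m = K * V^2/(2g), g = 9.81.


Minor loss formula: h_m = K * V^2/(2g).
V^2 = 4.16^2 = 17.3056.
V^2/(2g) = 17.3056 / 19.62 = 0.882 m.
h_m = 6.31 * 0.882 = 5.5657 m.

5.5657


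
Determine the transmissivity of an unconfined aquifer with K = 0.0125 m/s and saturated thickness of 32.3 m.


Transmissivity is defined as T = K * h.
T = 0.0125 * 32.3
  = 0.4037 m^2/s.

0.4037


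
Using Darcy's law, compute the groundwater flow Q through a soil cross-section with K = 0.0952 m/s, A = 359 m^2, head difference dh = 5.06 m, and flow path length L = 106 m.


Darcy's law: Q = K * A * i, where i = dh/L.
Hydraulic gradient i = 5.06 / 106 = 0.047736.
Q = 0.0952 * 359 * 0.047736
  = 1.6315 m^3/s.

1.6315


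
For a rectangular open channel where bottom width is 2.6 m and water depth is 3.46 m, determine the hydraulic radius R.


For a rectangular section:
Flow area A = b * y = 2.6 * 3.46 = 9.0 m^2.
Wetted perimeter P = b + 2y = 2.6 + 2*3.46 = 9.52 m.
Hydraulic radius R = A/P = 9.0 / 9.52 = 0.945 m.

0.945


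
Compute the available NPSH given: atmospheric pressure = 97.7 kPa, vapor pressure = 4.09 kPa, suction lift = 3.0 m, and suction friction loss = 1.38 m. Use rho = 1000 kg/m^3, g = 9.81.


NPSHa = p_atm/(rho*g) - z_s - hf_s - p_vap/(rho*g).
p_atm/(rho*g) = 97.7*1000 / (1000*9.81) = 9.959 m.
p_vap/(rho*g) = 4.09*1000 / (1000*9.81) = 0.417 m.
NPSHa = 9.959 - 3.0 - 1.38 - 0.417
      = 5.16 m.

5.16


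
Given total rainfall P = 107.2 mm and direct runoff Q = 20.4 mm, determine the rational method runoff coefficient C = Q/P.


The runoff coefficient C = runoff depth / rainfall depth.
C = 20.4 / 107.2
  = 0.1903.

0.1903


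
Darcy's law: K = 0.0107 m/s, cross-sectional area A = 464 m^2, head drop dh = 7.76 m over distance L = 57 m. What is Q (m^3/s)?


Darcy's law: Q = K * A * i, where i = dh/L.
Hydraulic gradient i = 7.76 / 57 = 0.13614.
Q = 0.0107 * 464 * 0.13614
  = 0.6759 m^3/s.

0.6759


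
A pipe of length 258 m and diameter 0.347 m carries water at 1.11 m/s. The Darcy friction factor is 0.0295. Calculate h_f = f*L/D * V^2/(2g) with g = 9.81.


Darcy-Weisbach equation: h_f = f * (L/D) * V^2/(2g).
f * L/D = 0.0295 * 258/0.347 = 21.9337.
V^2/(2g) = 1.11^2 / (2*9.81) = 1.2321 / 19.62 = 0.0628 m.
h_f = 21.9337 * 0.0628 = 1.377 m.

1.377


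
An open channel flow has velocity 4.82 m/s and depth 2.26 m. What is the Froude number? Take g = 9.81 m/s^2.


The Froude number is defined as Fr = V / sqrt(g*y).
g*y = 9.81 * 2.26 = 22.1706.
sqrt(g*y) = sqrt(22.1706) = 4.7086.
Fr = 4.82 / 4.7086 = 1.0237.

1.0237


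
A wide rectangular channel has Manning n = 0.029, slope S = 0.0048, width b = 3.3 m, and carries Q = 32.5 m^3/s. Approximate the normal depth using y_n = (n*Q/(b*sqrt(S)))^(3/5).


We use the wide-channel approximation y_n = (n*Q/(b*sqrt(S)))^(3/5).
sqrt(S) = sqrt(0.0048) = 0.069282.
Numerator: n*Q = 0.029 * 32.5 = 0.9425.
Denominator: b*sqrt(S) = 3.3 * 0.069282 = 0.228631.
arg = 4.1224.
y_n = 4.1224^(3/5) = 2.3393 m.

2.3393


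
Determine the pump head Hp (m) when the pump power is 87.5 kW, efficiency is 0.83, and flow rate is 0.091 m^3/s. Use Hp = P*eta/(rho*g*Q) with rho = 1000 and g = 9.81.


Pump head formula: Hp = P * eta / (rho * g * Q).
Numerator: P * eta = 87.5 * 1000 * 0.83 = 72625.0 W.
Denominator: rho * g * Q = 1000 * 9.81 * 0.091 = 892.71.
Hp = 72625.0 / 892.71 = 81.35 m.

81.35


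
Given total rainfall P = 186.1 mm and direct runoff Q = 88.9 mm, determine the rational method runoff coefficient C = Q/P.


The runoff coefficient C = runoff depth / rainfall depth.
C = 88.9 / 186.1
  = 0.4777.

0.4777


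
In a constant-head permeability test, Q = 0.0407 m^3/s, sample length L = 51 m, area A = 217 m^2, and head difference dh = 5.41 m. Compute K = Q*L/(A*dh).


From K = Q*L / (A*dh):
Numerator: Q*L = 0.0407 * 51 = 2.0757.
Denominator: A*dh = 217 * 5.41 = 1173.97.
K = 2.0757 / 1173.97 = 0.001768 m/s.

0.001768


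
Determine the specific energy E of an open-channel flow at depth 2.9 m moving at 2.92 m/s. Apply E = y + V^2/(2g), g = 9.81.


Specific energy E = y + V^2/(2g).
Velocity head = V^2/(2g) = 2.92^2 / (2*9.81) = 8.5264 / 19.62 = 0.4346 m.
E = 2.9 + 0.4346 = 3.3346 m.

3.3346


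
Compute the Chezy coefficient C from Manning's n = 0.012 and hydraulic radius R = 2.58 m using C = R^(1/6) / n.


The Chezy coefficient relates to Manning's n through C = R^(1/6) / n.
R^(1/6) = 2.58^(1/6) = 1.171125.
C = 1.171125 / 0.012 = 97.59 m^(1/2)/s.

97.59


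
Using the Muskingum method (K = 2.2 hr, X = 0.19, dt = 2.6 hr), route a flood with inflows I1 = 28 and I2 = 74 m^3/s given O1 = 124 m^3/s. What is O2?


Muskingum coefficients:
denom = 2*K*(1-X) + dt = 2*2.2*(1-0.19) + 2.6 = 6.164.
C0 = (dt - 2*K*X)/denom = (2.6 - 2*2.2*0.19)/6.164 = 0.2862.
C1 = (dt + 2*K*X)/denom = (2.6 + 2*2.2*0.19)/6.164 = 0.5574.
C2 = (2*K*(1-X) - dt)/denom = 0.1564.
O2 = C0*I2 + C1*I1 + C2*O1
   = 0.2862*74 + 0.5574*28 + 0.1564*124
   = 56.18 m^3/s.

56.18


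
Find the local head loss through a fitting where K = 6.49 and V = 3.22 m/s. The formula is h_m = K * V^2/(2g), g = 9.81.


Minor loss formula: h_m = K * V^2/(2g).
V^2 = 3.22^2 = 10.3684.
V^2/(2g) = 10.3684 / 19.62 = 0.5285 m.
h_m = 6.49 * 0.5285 = 3.4297 m.

3.4297


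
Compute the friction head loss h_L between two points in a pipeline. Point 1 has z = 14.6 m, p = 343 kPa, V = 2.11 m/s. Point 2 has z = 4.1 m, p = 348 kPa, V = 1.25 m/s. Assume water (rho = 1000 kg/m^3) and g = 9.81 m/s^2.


Total head at each section: H = z + p/(rho*g) + V^2/(2g).
H1 = 14.6 + 343*1000/(1000*9.81) + 2.11^2/(2*9.81)
   = 14.6 + 34.964 + 0.2269
   = 49.791 m.
H2 = 4.1 + 348*1000/(1000*9.81) + 1.25^2/(2*9.81)
   = 4.1 + 35.474 + 0.0796
   = 39.654 m.
h_L = H1 - H2 = 49.791 - 39.654 = 10.138 m.

10.138


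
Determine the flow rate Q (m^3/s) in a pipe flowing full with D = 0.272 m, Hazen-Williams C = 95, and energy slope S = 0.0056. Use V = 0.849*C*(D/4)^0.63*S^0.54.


For a full circular pipe, R = D/4 = 0.272/4 = 0.068 m.
V = 0.849 * 95 * 0.068^0.63 * 0.0056^0.54
  = 0.849 * 95 * 0.183857 * 0.060817
  = 0.9018 m/s.
Pipe area A = pi*D^2/4 = pi*0.272^2/4 = 0.0581 m^2.
Q = A * V = 0.0581 * 0.9018 = 0.0524 m^3/s.

0.0524


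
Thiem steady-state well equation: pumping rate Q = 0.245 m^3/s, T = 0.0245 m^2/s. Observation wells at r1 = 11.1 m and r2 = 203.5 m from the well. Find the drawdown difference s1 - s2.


Thiem equation: s1 - s2 = Q/(2*pi*T) * ln(r2/r1).
ln(r2/r1) = ln(203.5/11.1) = 2.9087.
Q/(2*pi*T) = 0.245 / (2*pi*0.0245) = 0.245 / 0.1539 = 1.5915.
s1 - s2 = 1.5915 * 2.9087 = 4.6294 m.

4.6294


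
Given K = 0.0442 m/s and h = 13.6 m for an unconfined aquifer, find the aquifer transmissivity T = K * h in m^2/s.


Transmissivity is defined as T = K * h.
T = 0.0442 * 13.6
  = 0.6011 m^2/s.

0.6011


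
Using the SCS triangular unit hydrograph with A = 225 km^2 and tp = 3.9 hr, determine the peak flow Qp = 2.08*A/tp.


SCS formula: Qp = 2.08 * A / tp.
Qp = 2.08 * 225 / 3.9
   = 468.0 / 3.9
   = 120.0 m^3/s per cm.

120.0


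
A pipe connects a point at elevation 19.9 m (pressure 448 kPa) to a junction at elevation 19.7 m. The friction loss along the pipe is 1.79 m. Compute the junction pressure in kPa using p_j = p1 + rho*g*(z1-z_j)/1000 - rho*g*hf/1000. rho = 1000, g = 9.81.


Junction pressure: p_j = p1 + rho*g*(z1 - z_j)/1000 - rho*g*hf/1000.
Elevation term = 1000*9.81*(19.9 - 19.7)/1000 = 1.962 kPa.
Friction term = 1000*9.81*1.79/1000 = 17.56 kPa.
p_j = 448 + 1.962 - 17.56 = 432.4 kPa.

432.4


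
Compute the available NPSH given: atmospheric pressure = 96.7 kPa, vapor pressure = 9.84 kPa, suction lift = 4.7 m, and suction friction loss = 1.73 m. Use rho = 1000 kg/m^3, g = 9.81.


NPSHa = p_atm/(rho*g) - z_s - hf_s - p_vap/(rho*g).
p_atm/(rho*g) = 96.7*1000 / (1000*9.81) = 9.857 m.
p_vap/(rho*g) = 9.84*1000 / (1000*9.81) = 1.003 m.
NPSHa = 9.857 - 4.7 - 1.73 - 1.003
      = 2.42 m.

2.42


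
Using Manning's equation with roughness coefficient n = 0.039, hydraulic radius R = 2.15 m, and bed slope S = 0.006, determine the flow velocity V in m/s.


Manning's equation gives V = (1/n) * R^(2/3) * S^(1/2).
First, compute R^(2/3) = 2.15^(2/3) = 1.6658.
Next, S^(1/2) = 0.006^(1/2) = 0.07746.
Then 1/n = 1/0.039 = 25.64.
V = 25.64 * 1.6658 * 0.07746 = 3.3085 m/s.

3.3085


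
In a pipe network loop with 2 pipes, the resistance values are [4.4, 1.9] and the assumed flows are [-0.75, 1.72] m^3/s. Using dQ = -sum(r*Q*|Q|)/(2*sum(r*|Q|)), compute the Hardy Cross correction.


Numerator terms (r*Q*|Q|): 4.4*-0.75*|-0.75| = -2.475; 1.9*1.72*|1.72| = 5.621.
Sum of numerator = 3.146.
Denominator terms (r*|Q|): 4.4*|-0.75| = 3.3; 1.9*|1.72| = 3.268.
2 * sum of denominator = 2 * 6.568 = 13.136.
dQ = -3.146 / 13.136 = -0.2395 m^3/s.

-0.2395


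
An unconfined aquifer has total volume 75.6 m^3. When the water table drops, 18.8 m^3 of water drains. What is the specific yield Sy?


Specific yield Sy = Volume drained / Total volume.
Sy = 18.8 / 75.6
   = 0.2487.

0.2487


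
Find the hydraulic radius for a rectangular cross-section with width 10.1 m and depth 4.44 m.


For a rectangular section:
Flow area A = b * y = 10.1 * 4.44 = 44.84 m^2.
Wetted perimeter P = b + 2y = 10.1 + 2*4.44 = 18.98 m.
Hydraulic radius R = A/P = 44.84 / 18.98 = 2.3627 m.

2.3627


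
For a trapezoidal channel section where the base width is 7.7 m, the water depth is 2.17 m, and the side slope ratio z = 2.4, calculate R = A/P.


For a trapezoidal section with side slope z:
A = (b + z*y)*y = (7.7 + 2.4*2.17)*2.17 = 28.01 m^2.
P = b + 2*y*sqrt(1 + z^2) = 7.7 + 2*2.17*sqrt(1 + 2.4^2) = 18.984 m.
R = A/P = 28.01 / 18.984 = 1.4755 m.

1.4755


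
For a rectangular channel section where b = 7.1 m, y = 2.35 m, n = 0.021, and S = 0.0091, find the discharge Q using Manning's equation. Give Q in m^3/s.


For a rectangular channel, the cross-sectional area A = b * y = 7.1 * 2.35 = 16.68 m^2.
The wetted perimeter P = b + 2y = 7.1 + 2*2.35 = 11.8 m.
Hydraulic radius R = A/P = 16.68/11.8 = 1.414 m.
Velocity V = (1/n)*R^(2/3)*S^(1/2) = (1/0.021)*1.414^(2/3)*0.0091^(1/2) = 5.7227 m/s.
Discharge Q = A * V = 16.68 * 5.7227 = 95.482 m^3/s.

95.482


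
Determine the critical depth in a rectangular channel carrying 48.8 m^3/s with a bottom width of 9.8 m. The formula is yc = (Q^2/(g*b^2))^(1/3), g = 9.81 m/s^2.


Using yc = (Q^2 / (g * b^2))^(1/3):
Q^2 = 48.8^2 = 2381.44.
g * b^2 = 9.81 * 9.8^2 = 9.81 * 96.04 = 942.15.
Q^2 / (g*b^2) = 2381.44 / 942.15 = 2.5277.
yc = 2.5277^(1/3) = 1.3622 m.

1.3622


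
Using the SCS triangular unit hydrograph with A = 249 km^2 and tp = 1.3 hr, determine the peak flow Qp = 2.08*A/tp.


SCS formula: Qp = 2.08 * A / tp.
Qp = 2.08 * 249 / 1.3
   = 517.92 / 1.3
   = 398.4 m^3/s per cm.

398.4


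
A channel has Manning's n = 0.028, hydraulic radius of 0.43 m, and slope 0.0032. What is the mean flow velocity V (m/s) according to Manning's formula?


Manning's equation gives V = (1/n) * R^(2/3) * S^(1/2).
First, compute R^(2/3) = 0.43^(2/3) = 0.5697.
Next, S^(1/2) = 0.0032^(1/2) = 0.056569.
Then 1/n = 1/0.028 = 35.71.
V = 35.71 * 0.5697 * 0.056569 = 1.151 m/s.

1.151
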